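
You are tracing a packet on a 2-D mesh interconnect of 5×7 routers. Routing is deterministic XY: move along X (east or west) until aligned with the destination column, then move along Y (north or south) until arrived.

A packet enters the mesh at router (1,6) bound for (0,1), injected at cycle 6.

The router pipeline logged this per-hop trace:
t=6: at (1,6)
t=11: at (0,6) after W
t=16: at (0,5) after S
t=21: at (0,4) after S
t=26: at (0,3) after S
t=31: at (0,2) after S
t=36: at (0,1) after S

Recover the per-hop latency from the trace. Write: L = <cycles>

L = 5

From hop 0 (6) to hop 1 (11): +5 cycles.
One hop costs L cycles, so L = 5.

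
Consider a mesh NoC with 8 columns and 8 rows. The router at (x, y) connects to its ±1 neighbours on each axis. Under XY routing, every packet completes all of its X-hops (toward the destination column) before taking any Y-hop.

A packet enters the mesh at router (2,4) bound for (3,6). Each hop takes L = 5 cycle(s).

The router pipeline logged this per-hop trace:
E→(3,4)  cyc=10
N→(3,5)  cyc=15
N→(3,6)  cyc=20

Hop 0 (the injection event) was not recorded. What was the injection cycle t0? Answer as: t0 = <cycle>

t0 = 5

At hop 1 the cycle is 10; in general cyc_k = t0 + kL.
So t0 = 10 − 1·5 = 5.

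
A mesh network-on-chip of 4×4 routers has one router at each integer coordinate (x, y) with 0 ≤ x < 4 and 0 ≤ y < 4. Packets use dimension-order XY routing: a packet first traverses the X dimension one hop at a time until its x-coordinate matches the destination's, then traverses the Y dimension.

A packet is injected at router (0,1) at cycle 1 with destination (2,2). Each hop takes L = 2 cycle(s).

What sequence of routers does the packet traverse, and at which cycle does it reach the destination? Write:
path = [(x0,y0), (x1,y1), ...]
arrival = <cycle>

path = [(0,1), (1,1), (2,1), (2,2)]
arrival = 7

hop 0: (0,1) @ cyc 1
hop 1: (1,1) @ cyc 3  [E]
hop 2: (2,1) @ cyc 5  [E]
hop 3: (2,2) @ cyc 7  [N]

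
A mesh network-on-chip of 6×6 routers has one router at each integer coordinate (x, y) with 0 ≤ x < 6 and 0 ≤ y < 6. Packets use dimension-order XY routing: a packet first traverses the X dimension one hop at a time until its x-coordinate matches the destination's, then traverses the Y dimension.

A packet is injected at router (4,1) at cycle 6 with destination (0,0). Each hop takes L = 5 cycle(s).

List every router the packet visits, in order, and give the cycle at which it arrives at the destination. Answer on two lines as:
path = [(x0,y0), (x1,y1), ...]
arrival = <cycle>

#0 — 4,1 | c6
#1 — 3,1 | c11 | W
#2 — 2,1 | c16 | W
#3 — 1,1 | c21 | W
#4 — 0,1 | c26 | W
#5 — 0,0 | c31 | S

path = [(4,1), (3,1), (2,1), (1,1), (0,1), (0,0)]
arrival = 31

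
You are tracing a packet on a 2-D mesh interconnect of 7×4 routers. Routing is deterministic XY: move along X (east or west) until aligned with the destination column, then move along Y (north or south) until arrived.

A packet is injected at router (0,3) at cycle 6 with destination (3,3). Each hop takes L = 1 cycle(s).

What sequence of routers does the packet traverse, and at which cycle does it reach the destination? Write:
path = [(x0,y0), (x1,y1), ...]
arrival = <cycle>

path = [(0,3), (1,3), (2,3), (3,3)]
arrival = 9

t=6: at (0,3)
t=7: at (1,3) after E
t=8: at (2,3) after E
t=9: at (3,3) after E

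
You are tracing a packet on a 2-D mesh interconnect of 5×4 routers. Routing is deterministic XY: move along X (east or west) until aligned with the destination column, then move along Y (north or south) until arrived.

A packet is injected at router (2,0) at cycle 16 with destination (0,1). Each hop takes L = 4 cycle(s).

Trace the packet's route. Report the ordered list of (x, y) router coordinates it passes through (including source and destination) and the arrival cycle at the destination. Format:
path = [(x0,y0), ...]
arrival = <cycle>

[0] x=2 y=0 t=16
[1] x=1 y=0 t=20 →W
[2] x=0 y=0 t=24 →W
[3] x=0 y=1 t=28 →N

path = [(2,0), (1,0), (0,0), (0,1)]
arrival = 28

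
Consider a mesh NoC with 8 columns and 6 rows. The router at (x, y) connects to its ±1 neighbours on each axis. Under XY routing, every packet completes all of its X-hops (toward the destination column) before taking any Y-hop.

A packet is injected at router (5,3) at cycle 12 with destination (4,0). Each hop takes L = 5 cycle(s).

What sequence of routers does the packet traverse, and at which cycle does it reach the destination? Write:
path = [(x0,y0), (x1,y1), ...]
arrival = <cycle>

path = [(5,3), (4,3), (4,2), (4,1), (4,0)]
arrival = 32

src (5,3)  cyc=12
W→(4,3)  cyc=17
S→(4,2)  cyc=22
S→(4,1)  cyc=27
S→(4,0)  cyc=32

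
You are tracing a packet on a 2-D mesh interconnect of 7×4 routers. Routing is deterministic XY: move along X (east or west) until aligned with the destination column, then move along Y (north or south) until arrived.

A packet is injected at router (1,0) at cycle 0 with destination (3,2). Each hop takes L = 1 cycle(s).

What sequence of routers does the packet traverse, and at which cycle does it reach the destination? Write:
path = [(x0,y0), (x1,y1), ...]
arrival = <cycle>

path = [(1,0), (2,0), (3,0), (3,1), (3,2)]
arrival = 4

#0 — 1,0 | c0
#1 — 2,0 | c1 | E
#2 — 3,0 | c2 | E
#3 — 3,1 | c3 | N
#4 — 3,2 | c4 | N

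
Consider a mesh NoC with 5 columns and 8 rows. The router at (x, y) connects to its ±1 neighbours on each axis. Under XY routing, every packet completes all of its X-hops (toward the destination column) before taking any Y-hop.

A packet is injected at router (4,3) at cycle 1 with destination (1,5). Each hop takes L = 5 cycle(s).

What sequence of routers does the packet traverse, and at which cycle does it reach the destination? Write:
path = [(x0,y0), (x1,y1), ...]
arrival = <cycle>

#0 — 4,3 | c1
#1 — 3,3 | c6 | W
#2 — 2,3 | c11 | W
#3 — 1,3 | c16 | W
#4 — 1,4 | c21 | N
#5 — 1,5 | c26 | N

path = [(4,3), (3,3), (2,3), (1,3), (1,4), (1,5)]
arrival = 26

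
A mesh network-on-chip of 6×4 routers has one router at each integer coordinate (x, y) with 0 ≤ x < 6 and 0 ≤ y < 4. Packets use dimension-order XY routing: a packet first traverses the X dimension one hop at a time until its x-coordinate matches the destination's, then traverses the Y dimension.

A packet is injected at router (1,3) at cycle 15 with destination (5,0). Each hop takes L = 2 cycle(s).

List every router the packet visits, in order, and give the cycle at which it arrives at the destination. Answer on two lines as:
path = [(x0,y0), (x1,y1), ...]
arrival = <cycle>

hop 0: (1,3) @ cyc 15
hop 1: (2,3) @ cyc 17  [E]
hop 2: (3,3) @ cyc 19  [E]
hop 3: (4,3) @ cyc 21  [E]
hop 4: (5,3) @ cyc 23  [E]
hop 5: (5,2) @ cyc 25  [S]
hop 6: (5,1) @ cyc 27  [S]
hop 7: (5,0) @ cyc 29  [S]

path = [(1,3), (2,3), (3,3), (4,3), (5,3), (5,2), (5,1), (5,0)]
arrival = 29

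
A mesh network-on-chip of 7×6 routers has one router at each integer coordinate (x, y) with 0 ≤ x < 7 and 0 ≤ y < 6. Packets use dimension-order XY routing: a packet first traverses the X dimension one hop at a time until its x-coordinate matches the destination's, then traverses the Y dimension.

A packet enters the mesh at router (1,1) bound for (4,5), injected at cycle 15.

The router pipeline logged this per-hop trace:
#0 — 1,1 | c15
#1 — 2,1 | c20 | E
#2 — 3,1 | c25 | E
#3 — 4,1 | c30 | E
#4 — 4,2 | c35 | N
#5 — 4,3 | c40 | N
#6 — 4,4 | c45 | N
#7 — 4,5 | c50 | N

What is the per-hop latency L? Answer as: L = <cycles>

Δcyc across hop 0→1: 20 − 15 = 5.
One hop costs L cycles, so L = 5.

L = 5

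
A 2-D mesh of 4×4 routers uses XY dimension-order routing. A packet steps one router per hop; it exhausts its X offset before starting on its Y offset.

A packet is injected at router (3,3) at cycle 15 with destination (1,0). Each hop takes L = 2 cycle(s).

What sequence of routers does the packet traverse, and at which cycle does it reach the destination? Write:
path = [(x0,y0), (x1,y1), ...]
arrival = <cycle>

path = [(3,3), (2,3), (1,3), (1,2), (1,1), (1,0)]
arrival = 25

t=15: at (3,3)
t=17: at (2,3) after W
t=19: at (1,3) after W
t=21: at (1,2) after S
t=23: at (1,1) after S
t=25: at (1,0) after S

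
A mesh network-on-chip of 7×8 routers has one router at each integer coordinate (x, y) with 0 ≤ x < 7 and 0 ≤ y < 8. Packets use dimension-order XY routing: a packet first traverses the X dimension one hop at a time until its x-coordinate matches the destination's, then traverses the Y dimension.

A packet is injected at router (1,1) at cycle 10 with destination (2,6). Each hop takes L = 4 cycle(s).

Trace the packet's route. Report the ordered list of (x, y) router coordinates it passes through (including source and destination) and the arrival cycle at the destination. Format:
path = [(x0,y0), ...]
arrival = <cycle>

t=10: at (1,1)
t=14: at (2,1) after E
t=18: at (2,2) after N
t=22: at (2,3) after N
t=26: at (2,4) after N
t=30: at (2,5) after N
t=34: at (2,6) after N

path = [(1,1), (2,1), (2,2), (2,3), (2,4), (2,5), (2,6)]
arrival = 34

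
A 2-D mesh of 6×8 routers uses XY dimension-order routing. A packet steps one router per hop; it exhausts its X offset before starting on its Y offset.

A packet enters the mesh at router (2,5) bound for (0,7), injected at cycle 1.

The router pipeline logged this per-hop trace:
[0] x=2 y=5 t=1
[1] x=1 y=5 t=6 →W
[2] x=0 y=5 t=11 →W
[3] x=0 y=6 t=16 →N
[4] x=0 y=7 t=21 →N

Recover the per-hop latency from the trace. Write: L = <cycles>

From hop 0 (1) to hop 1 (6): +5 cycles.
One hop costs L cycles, so L = 5.

L = 5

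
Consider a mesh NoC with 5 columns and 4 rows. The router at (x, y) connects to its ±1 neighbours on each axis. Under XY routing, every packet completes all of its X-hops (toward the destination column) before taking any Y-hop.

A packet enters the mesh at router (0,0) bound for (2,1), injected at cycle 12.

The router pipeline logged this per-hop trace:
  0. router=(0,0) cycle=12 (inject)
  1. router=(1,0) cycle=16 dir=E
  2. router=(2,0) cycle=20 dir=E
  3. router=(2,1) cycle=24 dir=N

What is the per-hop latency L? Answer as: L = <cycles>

Δcyc across hop 0→1: 16 − 12 = 4.
That increment is L by definition: L = 4.

L = 4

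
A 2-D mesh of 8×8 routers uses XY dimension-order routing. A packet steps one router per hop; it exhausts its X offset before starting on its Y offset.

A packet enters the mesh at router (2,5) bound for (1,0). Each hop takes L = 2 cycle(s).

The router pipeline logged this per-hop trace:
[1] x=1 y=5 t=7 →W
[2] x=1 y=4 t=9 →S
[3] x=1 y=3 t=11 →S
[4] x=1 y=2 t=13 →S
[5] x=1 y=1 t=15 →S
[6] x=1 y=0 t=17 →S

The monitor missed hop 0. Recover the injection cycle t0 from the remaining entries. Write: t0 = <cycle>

t0 = 5

cyc[1] = 7 and cyc[k] = t0 + k·L for every k.
Subtract one hop: t0 = 7 − 2 = 5.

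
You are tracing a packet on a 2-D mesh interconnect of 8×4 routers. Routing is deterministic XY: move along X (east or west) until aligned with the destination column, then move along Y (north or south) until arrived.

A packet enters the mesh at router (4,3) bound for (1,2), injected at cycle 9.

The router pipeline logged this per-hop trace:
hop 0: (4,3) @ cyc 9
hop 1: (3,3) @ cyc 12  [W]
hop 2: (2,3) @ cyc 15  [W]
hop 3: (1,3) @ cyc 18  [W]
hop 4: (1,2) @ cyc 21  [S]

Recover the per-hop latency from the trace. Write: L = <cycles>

Δcyc across hop 0→1: 12 − 9 = 3.
Per-hop latency L = Δcyc = 3.

L = 3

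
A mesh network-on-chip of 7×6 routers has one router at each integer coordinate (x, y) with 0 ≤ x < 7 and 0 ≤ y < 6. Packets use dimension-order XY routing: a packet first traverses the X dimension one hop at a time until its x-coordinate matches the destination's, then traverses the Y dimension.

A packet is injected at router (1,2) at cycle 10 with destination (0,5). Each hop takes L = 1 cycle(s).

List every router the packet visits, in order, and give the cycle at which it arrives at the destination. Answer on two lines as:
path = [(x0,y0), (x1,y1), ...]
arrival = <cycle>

path = [(1,2), (0,2), (0,3), (0,4), (0,5)]
arrival = 14

[0] x=1 y=2 t=10
[1] x=0 y=2 t=11 →W
[2] x=0 y=3 t=12 →N
[3] x=0 y=4 t=13 →N
[4] x=0 y=5 t=14 →N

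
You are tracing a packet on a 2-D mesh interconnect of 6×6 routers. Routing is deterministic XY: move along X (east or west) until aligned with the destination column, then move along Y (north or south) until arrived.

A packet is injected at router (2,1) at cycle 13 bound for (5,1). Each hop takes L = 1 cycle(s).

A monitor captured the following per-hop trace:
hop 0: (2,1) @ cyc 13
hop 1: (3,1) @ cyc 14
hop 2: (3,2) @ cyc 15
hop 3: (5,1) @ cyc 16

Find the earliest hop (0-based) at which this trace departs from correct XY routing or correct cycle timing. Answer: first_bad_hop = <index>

check 1→ d=(1,0) cyc+1: ok
check 2→ d=(0,1) cyc+1: BAD: Y-move but x=3≠5

first_bad_hop = 2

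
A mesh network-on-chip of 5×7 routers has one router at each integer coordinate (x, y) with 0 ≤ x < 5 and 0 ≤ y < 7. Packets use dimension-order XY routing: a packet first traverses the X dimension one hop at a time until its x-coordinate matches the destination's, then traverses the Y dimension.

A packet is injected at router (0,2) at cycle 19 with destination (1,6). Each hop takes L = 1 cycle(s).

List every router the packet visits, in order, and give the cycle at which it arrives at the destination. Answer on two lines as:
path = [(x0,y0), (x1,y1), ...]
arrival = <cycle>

hop 0: (0,2) @ cyc 19
hop 1: (1,2) @ cyc 20  [E]
hop 2: (1,3) @ cyc 21  [N]
hop 3: (1,4) @ cyc 22  [N]
hop 4: (1,5) @ cyc 23  [N]
hop 5: (1,6) @ cyc 24  [N]

path = [(0,2), (1,2), (1,3), (1,4), (1,5), (1,6)]
arrival = 24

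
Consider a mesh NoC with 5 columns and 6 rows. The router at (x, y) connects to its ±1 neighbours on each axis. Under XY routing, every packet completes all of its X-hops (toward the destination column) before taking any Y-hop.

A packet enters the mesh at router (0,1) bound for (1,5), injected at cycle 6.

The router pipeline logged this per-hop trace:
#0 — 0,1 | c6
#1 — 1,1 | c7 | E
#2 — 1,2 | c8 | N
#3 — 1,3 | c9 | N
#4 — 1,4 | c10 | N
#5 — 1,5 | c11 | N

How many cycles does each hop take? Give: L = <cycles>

Δcyc across hop 0→1: 7 − 6 = 1.
That increment is L by definition: L = 1.

L = 1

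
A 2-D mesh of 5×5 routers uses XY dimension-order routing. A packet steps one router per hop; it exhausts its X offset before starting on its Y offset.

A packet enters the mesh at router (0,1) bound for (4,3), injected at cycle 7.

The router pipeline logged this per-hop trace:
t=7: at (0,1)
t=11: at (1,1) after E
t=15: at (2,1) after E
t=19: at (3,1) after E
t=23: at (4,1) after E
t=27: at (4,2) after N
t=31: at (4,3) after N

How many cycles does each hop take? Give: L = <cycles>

L = 4

From hop 0 (7) to hop 1 (11): +4 cycles.
One hop costs L cycles, so L = 4.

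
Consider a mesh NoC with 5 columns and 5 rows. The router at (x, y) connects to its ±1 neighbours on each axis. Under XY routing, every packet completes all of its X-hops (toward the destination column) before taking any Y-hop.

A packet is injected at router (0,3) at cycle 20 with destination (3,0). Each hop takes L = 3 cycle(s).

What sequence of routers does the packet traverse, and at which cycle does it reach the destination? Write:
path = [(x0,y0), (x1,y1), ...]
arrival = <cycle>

path = [(0,3), (1,3), (2,3), (3,3), (3,2), (3,1), (3,0)]
arrival = 38

[0] x=0 y=3 t=20
[1] x=1 y=3 t=23 →E
[2] x=2 y=3 t=26 →E
[3] x=3 y=3 t=29 →E
[4] x=3 y=2 t=32 →S
[5] x=3 y=1 t=35 →S
[6] x=3 y=0 t=38 →S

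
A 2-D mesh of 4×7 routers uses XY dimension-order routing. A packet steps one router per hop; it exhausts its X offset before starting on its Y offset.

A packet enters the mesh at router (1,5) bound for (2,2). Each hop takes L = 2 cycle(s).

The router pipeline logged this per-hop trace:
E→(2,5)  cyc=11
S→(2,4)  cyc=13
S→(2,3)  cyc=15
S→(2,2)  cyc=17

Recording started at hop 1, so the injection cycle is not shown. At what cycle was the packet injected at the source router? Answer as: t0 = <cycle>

The first recorded entry is hop 1 at cycle 11.
Subtract one hop: t0 = 11 − 2 = 9.

t0 = 9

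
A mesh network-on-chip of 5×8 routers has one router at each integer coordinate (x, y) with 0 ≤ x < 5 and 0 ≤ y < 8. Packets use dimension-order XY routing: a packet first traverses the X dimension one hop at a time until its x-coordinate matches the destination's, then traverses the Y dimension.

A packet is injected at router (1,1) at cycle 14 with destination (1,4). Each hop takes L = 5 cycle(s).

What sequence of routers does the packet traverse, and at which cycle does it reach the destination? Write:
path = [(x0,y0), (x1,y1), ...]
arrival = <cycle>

path = [(1,1), (1,2), (1,3), (1,4)]
arrival = 29

src (1,1)  cyc=14
N→(1,2)  cyc=19
N→(1,3)  cyc=24
N→(1,4)  cyc=29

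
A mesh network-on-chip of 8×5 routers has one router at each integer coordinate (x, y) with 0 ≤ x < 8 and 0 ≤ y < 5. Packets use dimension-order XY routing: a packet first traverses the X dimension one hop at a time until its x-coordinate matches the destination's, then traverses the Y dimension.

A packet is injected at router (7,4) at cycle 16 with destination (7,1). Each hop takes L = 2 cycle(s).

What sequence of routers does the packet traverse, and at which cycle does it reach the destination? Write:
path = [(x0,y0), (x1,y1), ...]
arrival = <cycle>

#0 — 7,4 | c16
#1 — 7,3 | c18 | S
#2 — 7,2 | c20 | S
#3 — 7,1 | c22 | S

path = [(7,4), (7,3), (7,2), (7,1)]
arrival = 22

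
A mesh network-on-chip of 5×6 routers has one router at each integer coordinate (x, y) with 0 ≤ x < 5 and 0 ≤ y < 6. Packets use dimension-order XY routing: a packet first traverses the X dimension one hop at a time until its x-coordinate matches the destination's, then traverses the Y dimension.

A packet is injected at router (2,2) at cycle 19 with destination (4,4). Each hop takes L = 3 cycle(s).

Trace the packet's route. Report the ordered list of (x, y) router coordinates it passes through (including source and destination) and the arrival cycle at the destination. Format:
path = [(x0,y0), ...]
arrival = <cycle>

path = [(2,2), (3,2), (4,2), (4,3), (4,4)]
arrival = 31

[0] x=2 y=2 t=19
[1] x=3 y=2 t=22 →E
[2] x=4 y=2 t=25 →E
[3] x=4 y=3 t=28 →N
[4] x=4 y=4 t=31 →N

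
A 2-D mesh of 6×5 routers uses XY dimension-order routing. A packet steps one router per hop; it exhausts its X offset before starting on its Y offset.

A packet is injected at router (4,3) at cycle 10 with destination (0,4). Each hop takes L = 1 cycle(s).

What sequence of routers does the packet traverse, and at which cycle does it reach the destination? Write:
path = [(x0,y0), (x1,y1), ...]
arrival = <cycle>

path = [(4,3), (3,3), (2,3), (1,3), (0,3), (0,4)]
arrival = 15

[0] x=4 y=3 t=10
[1] x=3 y=3 t=11 →W
[2] x=2 y=3 t=12 →W
[3] x=1 y=3 t=13 →W
[4] x=0 y=3 t=14 →W
[5] x=0 y=4 t=15 →N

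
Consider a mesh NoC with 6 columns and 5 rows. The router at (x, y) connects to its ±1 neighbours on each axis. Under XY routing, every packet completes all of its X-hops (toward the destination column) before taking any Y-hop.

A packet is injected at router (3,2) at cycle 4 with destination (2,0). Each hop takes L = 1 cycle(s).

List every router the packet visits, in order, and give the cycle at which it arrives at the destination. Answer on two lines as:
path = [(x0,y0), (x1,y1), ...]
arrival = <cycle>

path = [(3,2), (2,2), (2,1), (2,0)]
arrival = 7

  0. router=(3,2) cycle=4 (inject)
  1. router=(2,2) cycle=5 dir=W
  2. router=(2,1) cycle=6 dir=S
  3. router=(2,0) cycle=7 dir=S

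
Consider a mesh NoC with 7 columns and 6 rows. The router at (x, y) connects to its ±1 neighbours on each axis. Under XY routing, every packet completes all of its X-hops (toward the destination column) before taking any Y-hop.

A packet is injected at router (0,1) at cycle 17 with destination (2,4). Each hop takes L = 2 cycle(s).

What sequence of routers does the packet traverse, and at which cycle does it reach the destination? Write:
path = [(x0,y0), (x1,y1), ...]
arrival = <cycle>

hop 0: (0,1) @ cyc 17
hop 1: (1,1) @ cyc 19  [E]
hop 2: (2,1) @ cyc 21  [E]
hop 3: (2,2) @ cyc 23  [N]
hop 4: (2,3) @ cyc 25  [N]
hop 5: (2,4) @ cyc 27  [N]

path = [(0,1), (1,1), (2,1), (2,2), (2,3), (2,4)]
arrival = 27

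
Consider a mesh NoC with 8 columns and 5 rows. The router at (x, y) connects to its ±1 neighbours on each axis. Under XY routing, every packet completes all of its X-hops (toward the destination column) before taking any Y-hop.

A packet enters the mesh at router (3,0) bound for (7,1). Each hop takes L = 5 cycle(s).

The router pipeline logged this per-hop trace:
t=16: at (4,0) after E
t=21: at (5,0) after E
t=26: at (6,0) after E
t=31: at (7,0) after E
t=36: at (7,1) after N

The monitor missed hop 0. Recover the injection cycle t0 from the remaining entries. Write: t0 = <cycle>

cyc[1] = 16 and cyc[k] = t0 + k·L for every k.
So t0 = 16 − 1·5 = 11.

t0 = 11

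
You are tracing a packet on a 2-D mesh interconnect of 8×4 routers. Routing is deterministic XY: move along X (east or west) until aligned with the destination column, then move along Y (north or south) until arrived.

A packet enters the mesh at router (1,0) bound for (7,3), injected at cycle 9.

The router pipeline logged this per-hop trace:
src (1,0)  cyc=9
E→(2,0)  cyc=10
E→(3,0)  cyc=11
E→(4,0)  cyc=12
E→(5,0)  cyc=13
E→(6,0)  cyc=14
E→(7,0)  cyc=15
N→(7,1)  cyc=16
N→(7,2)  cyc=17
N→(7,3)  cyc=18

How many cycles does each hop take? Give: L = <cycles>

Δcyc across hop 0→1: 10 − 9 = 1.
Per-hop latency L = Δcyc = 1.

L = 1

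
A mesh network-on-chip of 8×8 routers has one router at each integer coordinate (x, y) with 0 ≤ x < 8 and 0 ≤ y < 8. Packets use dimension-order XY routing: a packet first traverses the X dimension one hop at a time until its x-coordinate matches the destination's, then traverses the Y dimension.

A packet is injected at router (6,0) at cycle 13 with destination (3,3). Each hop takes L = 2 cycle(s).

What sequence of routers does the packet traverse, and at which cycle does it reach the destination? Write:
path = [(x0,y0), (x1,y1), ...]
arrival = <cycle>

t=13: at (6,0)
t=15: at (5,0) after W
t=17: at (4,0) after W
t=19: at (3,0) after W
t=21: at (3,1) after N
t=23: at (3,2) after N
t=25: at (3,3) after N

path = [(6,0), (5,0), (4,0), (3,0), (3,1), (3,2), (3,3)]
arrival = 25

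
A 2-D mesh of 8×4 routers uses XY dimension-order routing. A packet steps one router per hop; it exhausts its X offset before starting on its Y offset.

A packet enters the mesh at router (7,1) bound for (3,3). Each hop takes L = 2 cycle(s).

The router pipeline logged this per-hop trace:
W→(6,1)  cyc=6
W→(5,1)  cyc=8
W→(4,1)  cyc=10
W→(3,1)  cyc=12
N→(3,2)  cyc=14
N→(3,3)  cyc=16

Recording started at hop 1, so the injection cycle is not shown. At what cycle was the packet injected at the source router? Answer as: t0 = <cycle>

At hop 1 the cycle is 6; in general cyc_k = t0 + kL.
Therefore t0 = 6 − L = 4.

t0 = 4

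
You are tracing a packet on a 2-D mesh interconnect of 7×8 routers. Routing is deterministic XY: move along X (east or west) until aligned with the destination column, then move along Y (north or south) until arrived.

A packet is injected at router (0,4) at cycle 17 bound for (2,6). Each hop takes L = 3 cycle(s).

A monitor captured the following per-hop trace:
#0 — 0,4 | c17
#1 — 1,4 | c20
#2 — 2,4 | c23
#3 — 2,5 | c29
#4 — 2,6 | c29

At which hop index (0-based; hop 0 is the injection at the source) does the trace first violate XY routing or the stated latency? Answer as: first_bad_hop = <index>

hop 1: step (+1,+0), +3 cyc — ok
hop 2: step (+1,+0), +3 cyc — ok
hop 3: step (+0,+1), +6 cyc — BAD: Δcyc=6≠L

first_bad_hop = 3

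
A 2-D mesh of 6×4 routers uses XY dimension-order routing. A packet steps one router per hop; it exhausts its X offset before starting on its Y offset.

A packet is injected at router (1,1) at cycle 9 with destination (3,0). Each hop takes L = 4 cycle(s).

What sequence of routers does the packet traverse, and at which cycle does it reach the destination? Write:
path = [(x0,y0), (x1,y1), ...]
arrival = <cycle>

[0] x=1 y=1 t=9
[1] x=2 y=1 t=13 →E
[2] x=3 y=1 t=17 →E
[3] x=3 y=0 t=21 →S

path = [(1,1), (2,1), (3,1), (3,0)]
arrival = 21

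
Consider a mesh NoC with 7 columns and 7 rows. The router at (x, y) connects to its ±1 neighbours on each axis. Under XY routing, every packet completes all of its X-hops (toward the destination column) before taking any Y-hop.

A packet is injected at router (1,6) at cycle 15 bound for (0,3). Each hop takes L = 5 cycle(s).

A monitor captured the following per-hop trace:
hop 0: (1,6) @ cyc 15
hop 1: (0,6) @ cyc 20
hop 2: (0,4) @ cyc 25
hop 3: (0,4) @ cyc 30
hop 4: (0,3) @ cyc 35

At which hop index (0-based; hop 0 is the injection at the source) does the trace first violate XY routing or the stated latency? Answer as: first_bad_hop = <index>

  1: Δx=-1 Δy=+0 Δt=5 [ok]
  2: Δx=+0 Δy=-2 Δt=5 [BAD: non-unit step]

first_bad_hop = 2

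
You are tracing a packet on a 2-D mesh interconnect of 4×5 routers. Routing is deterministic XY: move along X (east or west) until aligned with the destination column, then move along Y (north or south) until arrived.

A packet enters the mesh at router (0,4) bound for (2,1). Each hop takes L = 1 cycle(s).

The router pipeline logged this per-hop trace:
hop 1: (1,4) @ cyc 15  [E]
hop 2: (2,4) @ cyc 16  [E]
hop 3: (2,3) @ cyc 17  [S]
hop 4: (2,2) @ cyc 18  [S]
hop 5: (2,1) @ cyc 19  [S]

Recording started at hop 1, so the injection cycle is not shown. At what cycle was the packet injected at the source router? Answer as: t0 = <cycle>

cyc[1] = 15 and cyc[k] = t0 + k·L for every k.
Therefore t0 = 15 − L = 14.

t0 = 14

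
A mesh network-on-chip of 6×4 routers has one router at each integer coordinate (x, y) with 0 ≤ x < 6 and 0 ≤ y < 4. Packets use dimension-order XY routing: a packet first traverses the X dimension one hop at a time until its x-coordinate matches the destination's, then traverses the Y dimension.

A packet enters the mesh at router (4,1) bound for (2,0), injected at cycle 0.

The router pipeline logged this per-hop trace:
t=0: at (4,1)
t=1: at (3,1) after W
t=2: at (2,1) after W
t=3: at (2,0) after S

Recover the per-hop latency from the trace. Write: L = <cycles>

L = 1

Δcyc across hop 0→1: 1 − 0 = 1.
Each hop adds L, hence L = 1.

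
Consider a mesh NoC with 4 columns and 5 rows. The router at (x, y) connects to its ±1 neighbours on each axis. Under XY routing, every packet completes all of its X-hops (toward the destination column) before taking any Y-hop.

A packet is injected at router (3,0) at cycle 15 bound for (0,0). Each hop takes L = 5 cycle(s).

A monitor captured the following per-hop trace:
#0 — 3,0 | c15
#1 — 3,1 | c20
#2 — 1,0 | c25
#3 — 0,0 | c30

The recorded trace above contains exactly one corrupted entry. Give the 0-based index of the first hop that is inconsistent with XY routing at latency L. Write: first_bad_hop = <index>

[1] (+0,+1) / 5c ⇒ BAD: Y-move but x=3≠0

first_bad_hop = 1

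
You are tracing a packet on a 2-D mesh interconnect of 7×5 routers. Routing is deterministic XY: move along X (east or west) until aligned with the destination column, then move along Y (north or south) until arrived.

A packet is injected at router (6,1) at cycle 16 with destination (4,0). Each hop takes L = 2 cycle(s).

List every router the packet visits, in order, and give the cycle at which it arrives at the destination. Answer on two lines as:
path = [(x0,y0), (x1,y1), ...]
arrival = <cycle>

src (6,1)  cyc=16
W→(5,1)  cyc=18
W→(4,1)  cyc=20
S→(4,0)  cyc=22

path = [(6,1), (5,1), (4,1), (4,0)]
arrival = 22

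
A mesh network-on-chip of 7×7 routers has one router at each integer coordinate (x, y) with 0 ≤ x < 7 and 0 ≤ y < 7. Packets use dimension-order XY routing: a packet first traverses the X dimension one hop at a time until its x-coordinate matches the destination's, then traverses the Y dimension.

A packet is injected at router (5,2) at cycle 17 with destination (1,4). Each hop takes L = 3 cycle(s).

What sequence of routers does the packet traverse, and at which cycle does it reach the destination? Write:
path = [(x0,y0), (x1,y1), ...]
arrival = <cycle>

src (5,2)  cyc=17
W→(4,2)  cyc=20
W→(3,2)  cyc=23
W→(2,2)  cyc=26
W→(1,2)  cyc=29
N→(1,3)  cyc=32
N→(1,4)  cyc=35

path = [(5,2), (4,2), (3,2), (2,2), (1,2), (1,3), (1,4)]
arrival = 35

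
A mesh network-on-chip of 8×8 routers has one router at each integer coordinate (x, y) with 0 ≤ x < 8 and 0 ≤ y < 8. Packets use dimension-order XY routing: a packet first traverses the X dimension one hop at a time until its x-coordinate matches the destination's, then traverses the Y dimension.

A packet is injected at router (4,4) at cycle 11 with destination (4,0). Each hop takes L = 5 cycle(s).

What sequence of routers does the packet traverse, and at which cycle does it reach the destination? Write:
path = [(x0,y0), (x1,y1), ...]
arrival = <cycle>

t=11: at (4,4)
t=16: at (4,3) after S
t=21: at (4,2) after S
t=26: at (4,1) after S
t=31: at (4,0) after S

path = [(4,4), (4,3), (4,2), (4,1), (4,0)]
arrival = 31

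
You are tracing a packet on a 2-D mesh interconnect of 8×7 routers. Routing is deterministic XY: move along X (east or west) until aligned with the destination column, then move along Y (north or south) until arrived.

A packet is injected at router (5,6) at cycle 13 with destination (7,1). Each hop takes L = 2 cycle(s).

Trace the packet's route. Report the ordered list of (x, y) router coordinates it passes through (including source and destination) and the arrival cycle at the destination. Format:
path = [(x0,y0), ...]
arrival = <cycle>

path = [(5,6), (6,6), (7,6), (7,5), (7,4), (7,3), (7,2), (7,1)]
arrival = 27

  0. router=(5,6) cycle=13 (inject)
  1. router=(6,6) cycle=15 dir=E
  2. router=(7,6) cycle=17 dir=E
  3. router=(7,5) cycle=19 dir=S
  4. router=(7,4) cycle=21 dir=S
  5. router=(7,3) cycle=23 dir=S
  6. router=(7,2) cycle=25 dir=S
  7. router=(7,1) cycle=27 dir=S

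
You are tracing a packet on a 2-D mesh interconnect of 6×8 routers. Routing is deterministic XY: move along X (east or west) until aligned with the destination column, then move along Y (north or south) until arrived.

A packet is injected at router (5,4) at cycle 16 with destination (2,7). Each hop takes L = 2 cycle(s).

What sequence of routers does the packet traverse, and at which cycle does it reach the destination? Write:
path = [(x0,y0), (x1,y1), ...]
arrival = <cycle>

[0] x=5 y=4 t=16
[1] x=4 y=4 t=18 →W
[2] x=3 y=4 t=20 →W
[3] x=2 y=4 t=22 →W
[4] x=2 y=5 t=24 →N
[5] x=2 y=6 t=26 →N
[6] x=2 y=7 t=28 →N

path = [(5,4), (4,4), (3,4), (2,4), (2,5), (2,6), (2,7)]
arrival = 28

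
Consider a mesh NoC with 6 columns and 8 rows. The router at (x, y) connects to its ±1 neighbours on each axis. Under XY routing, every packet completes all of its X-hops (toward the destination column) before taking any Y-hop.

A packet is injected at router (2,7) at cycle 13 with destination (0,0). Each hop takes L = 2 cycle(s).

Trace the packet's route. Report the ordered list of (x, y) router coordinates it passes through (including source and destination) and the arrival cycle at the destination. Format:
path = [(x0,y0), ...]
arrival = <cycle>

path = [(2,7), (1,7), (0,7), (0,6), (0,5), (0,4), (0,3), (0,2), (0,1), (0,0)]
arrival = 31

[0] x=2 y=7 t=13
[1] x=1 y=7 t=15 →W
[2] x=0 y=7 t=17 →W
[3] x=0 y=6 t=19 →S
[4] x=0 y=5 t=21 →S
[5] x=0 y=4 t=23 →S
[6] x=0 y=3 t=25 →S
[7] x=0 y=2 t=27 →S
[8] x=0 y=1 t=29 →S
[9] x=0 y=0 t=31 →S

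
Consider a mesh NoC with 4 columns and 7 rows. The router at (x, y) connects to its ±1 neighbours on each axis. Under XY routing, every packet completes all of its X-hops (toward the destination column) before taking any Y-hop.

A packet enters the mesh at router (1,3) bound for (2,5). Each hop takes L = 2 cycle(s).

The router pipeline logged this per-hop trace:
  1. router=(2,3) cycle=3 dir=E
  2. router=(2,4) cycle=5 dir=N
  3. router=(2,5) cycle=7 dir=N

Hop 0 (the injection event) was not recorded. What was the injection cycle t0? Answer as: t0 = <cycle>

t0 = 1

cyc[1] = 3 and cyc[k] = t0 + k·L for every k.
Subtract one hop: t0 = 3 − 2 = 1.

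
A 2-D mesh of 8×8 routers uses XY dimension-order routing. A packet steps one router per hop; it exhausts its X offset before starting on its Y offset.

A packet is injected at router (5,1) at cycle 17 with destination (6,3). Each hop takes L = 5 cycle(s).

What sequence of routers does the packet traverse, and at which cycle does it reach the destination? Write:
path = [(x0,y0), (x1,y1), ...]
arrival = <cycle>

t=17: at (5,1)
t=22: at (6,1) after E
t=27: at (6,2) after N
t=32: at (6,3) after N

path = [(5,1), (6,1), (6,2), (6,3)]
arrival = 32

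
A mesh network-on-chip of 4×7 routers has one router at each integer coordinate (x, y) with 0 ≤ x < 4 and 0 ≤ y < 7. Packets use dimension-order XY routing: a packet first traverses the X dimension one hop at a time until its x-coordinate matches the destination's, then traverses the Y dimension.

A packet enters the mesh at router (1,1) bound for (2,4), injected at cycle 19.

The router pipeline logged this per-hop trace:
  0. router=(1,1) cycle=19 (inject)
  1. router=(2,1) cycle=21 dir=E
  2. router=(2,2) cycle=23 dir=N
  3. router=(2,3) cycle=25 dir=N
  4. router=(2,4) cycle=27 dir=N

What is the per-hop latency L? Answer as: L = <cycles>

cyc[1] − cyc[0] = 21 − 19 = 2.
That increment is L by definition: L = 2.

L = 2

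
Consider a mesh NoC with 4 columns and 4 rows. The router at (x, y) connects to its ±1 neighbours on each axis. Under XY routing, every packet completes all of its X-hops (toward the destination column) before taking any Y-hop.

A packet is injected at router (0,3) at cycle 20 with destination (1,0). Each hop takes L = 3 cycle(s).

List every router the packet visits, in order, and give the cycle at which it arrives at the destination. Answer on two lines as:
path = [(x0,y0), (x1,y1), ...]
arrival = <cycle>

path = [(0,3), (1,3), (1,2), (1,1), (1,0)]
arrival = 32

  0. router=(0,3) cycle=20 (inject)
  1. router=(1,3) cycle=23 dir=E
  2. router=(1,2) cycle=26 dir=S
  3. router=(1,1) cycle=29 dir=S
  4. router=(1,0) cycle=32 dir=S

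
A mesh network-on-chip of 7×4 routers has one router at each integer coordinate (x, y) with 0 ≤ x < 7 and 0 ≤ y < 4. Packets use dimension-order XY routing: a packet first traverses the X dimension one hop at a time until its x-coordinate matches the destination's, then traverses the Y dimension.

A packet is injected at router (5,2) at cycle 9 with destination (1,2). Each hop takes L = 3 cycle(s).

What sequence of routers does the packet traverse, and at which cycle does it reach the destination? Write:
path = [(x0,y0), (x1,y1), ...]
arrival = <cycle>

t=9: at (5,2)
t=12: at (4,2) after W
t=15: at (3,2) after W
t=18: at (2,2) after W
t=21: at (1,2) after W

path = [(5,2), (4,2), (3,2), (2,2), (1,2)]
arrival = 21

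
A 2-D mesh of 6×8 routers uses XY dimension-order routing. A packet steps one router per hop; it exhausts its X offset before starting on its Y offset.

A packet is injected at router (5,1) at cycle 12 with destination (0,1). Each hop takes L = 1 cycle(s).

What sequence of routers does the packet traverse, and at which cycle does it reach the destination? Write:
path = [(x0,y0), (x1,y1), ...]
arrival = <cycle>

path = [(5,1), (4,1), (3,1), (2,1), (1,1), (0,1)]
arrival = 17

[0] x=5 y=1 t=12
[1] x=4 y=1 t=13 →W
[2] x=3 y=1 t=14 →W
[3] x=2 y=1 t=15 →W
[4] x=1 y=1 t=16 →W
[5] x=0 y=1 t=17 →W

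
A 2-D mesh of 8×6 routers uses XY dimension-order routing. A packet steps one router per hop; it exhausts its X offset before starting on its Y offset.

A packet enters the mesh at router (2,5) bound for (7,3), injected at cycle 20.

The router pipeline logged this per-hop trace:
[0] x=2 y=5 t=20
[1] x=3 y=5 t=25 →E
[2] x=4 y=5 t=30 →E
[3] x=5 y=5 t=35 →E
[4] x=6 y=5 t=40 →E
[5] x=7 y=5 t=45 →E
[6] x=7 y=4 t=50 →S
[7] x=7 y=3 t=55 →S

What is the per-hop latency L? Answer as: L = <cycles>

L = 5

Δcyc across hop 0→1: 25 − 20 = 5.
One hop costs L cycles, so L = 5.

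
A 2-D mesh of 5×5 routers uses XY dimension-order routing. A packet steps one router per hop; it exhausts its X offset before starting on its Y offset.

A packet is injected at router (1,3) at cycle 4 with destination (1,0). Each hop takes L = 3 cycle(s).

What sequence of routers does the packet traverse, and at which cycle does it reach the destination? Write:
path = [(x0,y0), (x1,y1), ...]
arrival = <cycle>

hop 0: (1,3) @ cyc 4
hop 1: (1,2) @ cyc 7  [S]
hop 2: (1,1) @ cyc 10  [S]
hop 3: (1,0) @ cyc 13  [S]

path = [(1,3), (1,2), (1,1), (1,0)]
arrival = 13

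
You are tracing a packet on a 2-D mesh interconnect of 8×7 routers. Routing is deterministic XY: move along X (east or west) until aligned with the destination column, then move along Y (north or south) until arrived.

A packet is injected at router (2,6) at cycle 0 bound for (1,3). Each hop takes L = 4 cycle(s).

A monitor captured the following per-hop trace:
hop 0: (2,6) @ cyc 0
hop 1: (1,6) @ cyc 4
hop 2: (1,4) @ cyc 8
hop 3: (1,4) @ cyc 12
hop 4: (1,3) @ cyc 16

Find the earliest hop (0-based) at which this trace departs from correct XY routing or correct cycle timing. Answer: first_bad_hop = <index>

[1] (-1,+0) / 4c ⇒ ok
[2] (+0,-2) / 4c ⇒ BAD: non-unit step

first_bad_hop = 2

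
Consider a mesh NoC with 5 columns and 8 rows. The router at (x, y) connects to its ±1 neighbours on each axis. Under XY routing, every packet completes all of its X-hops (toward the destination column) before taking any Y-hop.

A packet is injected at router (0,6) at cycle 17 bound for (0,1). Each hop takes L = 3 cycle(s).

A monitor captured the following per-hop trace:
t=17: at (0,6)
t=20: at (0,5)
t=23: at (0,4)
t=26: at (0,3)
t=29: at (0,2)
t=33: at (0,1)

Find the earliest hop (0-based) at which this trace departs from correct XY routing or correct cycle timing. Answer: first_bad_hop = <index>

first_bad_hop = 5

[1] (+0,-1) / 3c ⇒ ok
[2] (+0,-1) / 3c ⇒ ok
[3] (+0,-1) / 3c ⇒ ok
[4] (+0,-1) / 3c ⇒ ok
[5] (+0,-1) / 4c ⇒ BAD: Δcyc=4≠L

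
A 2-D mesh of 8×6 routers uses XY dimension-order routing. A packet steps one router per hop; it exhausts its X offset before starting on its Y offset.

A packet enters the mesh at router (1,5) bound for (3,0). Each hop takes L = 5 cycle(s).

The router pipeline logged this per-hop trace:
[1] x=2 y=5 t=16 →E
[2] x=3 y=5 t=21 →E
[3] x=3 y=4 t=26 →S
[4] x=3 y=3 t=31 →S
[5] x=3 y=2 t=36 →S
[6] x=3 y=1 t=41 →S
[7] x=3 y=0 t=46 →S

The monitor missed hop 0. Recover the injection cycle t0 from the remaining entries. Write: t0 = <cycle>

At hop 1 the cycle is 16; in general cyc_k = t0 + kL.
Therefore t0 = 16 − L = 11.

t0 = 11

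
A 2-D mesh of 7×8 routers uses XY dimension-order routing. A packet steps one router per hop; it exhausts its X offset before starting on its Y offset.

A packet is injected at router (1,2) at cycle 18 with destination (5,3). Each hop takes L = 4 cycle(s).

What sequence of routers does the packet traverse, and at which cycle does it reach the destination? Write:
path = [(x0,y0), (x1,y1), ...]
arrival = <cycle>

path = [(1,2), (2,2), (3,2), (4,2), (5,2), (5,3)]
arrival = 38

[0] x=1 y=2 t=18
[1] x=2 y=2 t=22 →E
[2] x=3 y=2 t=26 →E
[3] x=4 y=2 t=30 →E
[4] x=5 y=2 t=34 →E
[5] x=5 y=3 t=38 →N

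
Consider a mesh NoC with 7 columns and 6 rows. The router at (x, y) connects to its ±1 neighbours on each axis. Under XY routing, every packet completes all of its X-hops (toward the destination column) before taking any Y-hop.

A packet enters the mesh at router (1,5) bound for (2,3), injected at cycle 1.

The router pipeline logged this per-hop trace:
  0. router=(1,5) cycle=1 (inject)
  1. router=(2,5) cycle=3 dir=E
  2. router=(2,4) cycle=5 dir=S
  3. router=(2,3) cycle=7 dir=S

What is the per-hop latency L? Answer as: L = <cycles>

L = 2

cyc[1] − cyc[0] = 3 − 1 = 2.
One hop costs L cycles, so L = 2.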